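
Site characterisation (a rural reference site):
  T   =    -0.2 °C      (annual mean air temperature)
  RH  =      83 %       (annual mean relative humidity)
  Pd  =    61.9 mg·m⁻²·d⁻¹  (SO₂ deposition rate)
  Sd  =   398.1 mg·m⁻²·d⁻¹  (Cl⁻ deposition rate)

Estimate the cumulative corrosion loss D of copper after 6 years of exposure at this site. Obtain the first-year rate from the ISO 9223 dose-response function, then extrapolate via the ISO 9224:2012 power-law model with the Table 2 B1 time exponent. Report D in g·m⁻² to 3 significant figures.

D(6) = 47.0 g·m⁻²

copper: temperature factor f = +0.126·(-10.2) = -1.2852
  Pd branch = 0.0053·Pd^0.26·e^(0.059·RH+f) = 0.5737 μm/a
  Cl⁻ term: 0.01025·398.1^0.27·exp(0.036·83+0.049·-0.2) = 1.014
  r_corr = 0.5737 + 1.014 = 1.588 μm/a
ISO 9224: D(t) = r_corr · t^b with b = 0.667 (copper, B1)
  D(6) = 1.588 × 6^0.667 = 1.588 × 3.304 = 5.246 μm
  Mass loss = 5.246 μm × 8.96 g/cm³ = 47.01 g·m⁻²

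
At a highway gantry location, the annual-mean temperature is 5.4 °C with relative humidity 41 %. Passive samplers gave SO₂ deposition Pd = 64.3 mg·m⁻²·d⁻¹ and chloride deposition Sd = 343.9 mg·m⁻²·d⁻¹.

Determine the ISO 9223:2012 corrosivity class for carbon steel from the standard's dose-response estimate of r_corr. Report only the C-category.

C3

carbon steel: f(T) = +0.150·(T−10) [T≤10 °C] = -0.6900
  SO₂ term: 1.77·64.3^0.52·exp(0.02·41-0.6900) = 17.57
  Cl⁻ term: 0.102·343.9^0.62·exp(0.033·41+0.04·5.4) = 18.31
  r_corr = 17.57 + 18.31 = 35.87 μm/a
35.9 μm/a falls in (25, 50] for carbon steel → category C3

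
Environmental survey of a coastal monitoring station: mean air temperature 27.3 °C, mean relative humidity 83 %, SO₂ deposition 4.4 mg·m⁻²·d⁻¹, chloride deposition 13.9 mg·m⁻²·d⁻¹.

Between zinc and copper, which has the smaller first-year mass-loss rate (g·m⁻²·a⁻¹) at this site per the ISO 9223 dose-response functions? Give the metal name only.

zinc: f(T) = -0.071·(T−10) [T>10 °C] = -1.2283
  SO₂ term: 0.0129·4.4^0.44·exp(0.046·83-1.2283) = 0.3299
  Cl⁻ term: 0.0175·13.9^0.57·exp(0.008·83+0.085·27.3) = 1.551
  r_corr = 0.3299 + 1.551 = 1.881 μm/a
  mass loss = 1.881 μm/a × 7.14 g/cm³ = 13.43 g·m⁻²·a⁻¹
copper: T>10 °C ⇒ hinge -0.080·(27.3−10) = -1.3840
  SO₂ term: 0.0053·4.4^0.26·exp(0.059·83-1.3840) = 0.2614
  Cl⁻ term: 0.01025·13.9^0.27·exp(0.036·83+0.049·27.3) = 1.577
  sum: 0.2614 + 1.577 → r_corr = 1.839 μm/a
  mass loss = 1.839 μm/a × 8.96 g/cm³ = 16.48 g·m⁻²·a⁻¹
Ordering by g·m⁻²·a⁻¹: copper (16.5) > zinc (13.4)

zinc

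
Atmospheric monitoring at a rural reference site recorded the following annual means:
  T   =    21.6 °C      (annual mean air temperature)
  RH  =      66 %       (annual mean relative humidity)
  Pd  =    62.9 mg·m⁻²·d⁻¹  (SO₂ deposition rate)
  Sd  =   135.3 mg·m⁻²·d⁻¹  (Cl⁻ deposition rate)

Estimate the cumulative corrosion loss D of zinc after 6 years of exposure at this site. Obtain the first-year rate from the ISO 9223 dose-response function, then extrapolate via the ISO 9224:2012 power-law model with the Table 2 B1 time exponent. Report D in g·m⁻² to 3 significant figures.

D(6) = 116 g·m⁻²

zinc: f(T) = -0.071·(T−10) [T>10 °C] = -0.8236
  sulphur-dioxide contribution → 0.7292 μm/a
  chloride contribution → 3.052 μm/a
  total first-year rate 3.781 μm/a
Long-term exponent b (ISO 9224 Table 2, B1) = 0.813
  D(6) = 3.781 × 6^0.813 = 3.781 × 4.292 = 16.23 μm
  Mass loss = 16.23 μm × 7.14 g/cm³ = 115.9 g·m⁻²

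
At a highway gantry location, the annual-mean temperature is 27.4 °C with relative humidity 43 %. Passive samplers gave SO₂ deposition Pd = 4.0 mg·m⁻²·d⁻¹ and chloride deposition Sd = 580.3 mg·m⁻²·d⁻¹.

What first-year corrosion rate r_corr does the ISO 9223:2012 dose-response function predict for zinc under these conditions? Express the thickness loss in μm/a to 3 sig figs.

r_corr = 9.58 μm/a

zinc: T>10 °C ⇒ hinge -0.071·(27.4−10) = -1.2354
  sulphur-dioxide contribution → 0.04989 μm/a
  chloride contribution → 9.532 μm/a
  total first-year rate 9.582 μm/a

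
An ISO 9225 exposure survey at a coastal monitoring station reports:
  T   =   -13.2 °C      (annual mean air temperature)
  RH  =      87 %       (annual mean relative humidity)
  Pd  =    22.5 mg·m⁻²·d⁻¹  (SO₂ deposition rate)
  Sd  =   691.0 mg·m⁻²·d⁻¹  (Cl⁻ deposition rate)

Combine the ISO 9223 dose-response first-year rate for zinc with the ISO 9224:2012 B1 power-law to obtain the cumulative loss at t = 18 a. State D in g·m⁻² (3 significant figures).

D(18) = 122 g·m⁻²

zinc: T≤10 °C ⇒ hinge +0.038·(-13.2−10) = -0.8816
  sulphur-dioxide contribution → 1.15 μm/a
  chloride contribution → 0.4748 μm/a
  total first-year rate 1.625 μm/a
Power-law: D(18) = r_corr · 18^0.813
  D(18) = 1.625 × 18^0.813 = 1.625 × 10.48 = 17.04 μm
  Mass loss = 17.04 μm × 7.14 g/cm³ = 121.6 g·m⁻²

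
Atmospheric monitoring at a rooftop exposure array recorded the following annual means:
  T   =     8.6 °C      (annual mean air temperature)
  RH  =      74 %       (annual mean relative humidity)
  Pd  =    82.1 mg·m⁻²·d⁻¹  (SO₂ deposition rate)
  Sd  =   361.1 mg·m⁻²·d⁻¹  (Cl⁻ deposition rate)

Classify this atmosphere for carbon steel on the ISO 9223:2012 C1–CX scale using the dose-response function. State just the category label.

C5

carbon steel: T≤10 °C ⇒ hinge +0.150·(8.6−10) = -0.2100
  Pd branch = 1.77·Pd^0.52·e^(0.02·RH+f) = 62.37 μm/a
  Cl⁻ term: 0.102·361.1^0.62·exp(0.033·74+0.04·8.6) = 63.72
  r_corr = 62.37 + 63.72 = 126.1 μm/a
126 μm/a falls in (80, 200] for carbon steel → category C5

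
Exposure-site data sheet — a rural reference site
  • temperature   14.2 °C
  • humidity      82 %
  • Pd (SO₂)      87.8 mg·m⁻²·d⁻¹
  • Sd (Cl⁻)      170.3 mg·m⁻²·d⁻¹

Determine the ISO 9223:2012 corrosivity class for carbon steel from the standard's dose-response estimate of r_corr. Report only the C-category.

C5

carbon steel: f(T) = -0.054·(T−10) [T>10 °C] = -0.2268
  Pd branch = 1.77·Pd^0.52·e^(0.02·RH+f) = 74.53 μm/a
  Sd branch = 0.102·Sd^0.62·e^(0.033·RH+0.04·T) = 65.14 μm/a
  r_corr = 74.53 + 65.14 = 139.7 μm/a
Category bounds: 80…200 μm/a bracket r_corr ⇒ C5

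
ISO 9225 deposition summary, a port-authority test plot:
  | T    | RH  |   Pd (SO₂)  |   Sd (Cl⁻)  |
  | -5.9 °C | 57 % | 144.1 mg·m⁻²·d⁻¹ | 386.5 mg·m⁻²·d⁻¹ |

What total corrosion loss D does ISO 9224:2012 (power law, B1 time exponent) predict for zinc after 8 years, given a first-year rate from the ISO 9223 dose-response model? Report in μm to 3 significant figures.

zinc: T≤10 °C ⇒ hinge +0.038·(-5.9−10) = -0.6042
  sulphur-dioxide contribution → 0.8644 μm/a
  chloride contribution → 0.4988 μm/a
  total first-year rate 1.363 μm/a
Power-law: D(8) = r_corr · 8^0.813
  D(8) = 1.363 × 8^0.813 = 1.363 × 5.423 = 7.392 μm

D(8) = 7.39 μm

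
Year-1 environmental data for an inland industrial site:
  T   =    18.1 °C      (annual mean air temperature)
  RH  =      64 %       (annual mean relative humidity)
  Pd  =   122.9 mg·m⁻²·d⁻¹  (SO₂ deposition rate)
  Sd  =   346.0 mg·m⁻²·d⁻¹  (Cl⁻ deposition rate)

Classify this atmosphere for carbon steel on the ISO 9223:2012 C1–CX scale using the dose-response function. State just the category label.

carbon steel: f(T) = -0.054·(T−10) [T>10 °C] = -0.4374
  Pd branch = 1.77·Pd^0.52·e^(0.02·RH+f) = 50.17 μm/a
  Cl⁻ term: 0.102·346.0^0.62·exp(0.033·64+0.04·18.1) = 65.24
  r_corr = 50.17 + 65.24 = 115.4 μm/a
115 μm/a falls in (80, 200] for carbon steel → category C5

C5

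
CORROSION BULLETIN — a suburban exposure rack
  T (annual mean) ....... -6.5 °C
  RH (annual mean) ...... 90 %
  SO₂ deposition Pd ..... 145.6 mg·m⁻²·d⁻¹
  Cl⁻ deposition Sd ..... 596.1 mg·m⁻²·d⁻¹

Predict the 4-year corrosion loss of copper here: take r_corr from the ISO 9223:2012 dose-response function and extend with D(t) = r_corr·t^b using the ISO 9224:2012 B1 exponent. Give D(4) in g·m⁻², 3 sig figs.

D(4) = 35.2 g·m⁻²

copper: f(T) = +0.126·(T−10) [T≤10 °C] = -2.0790
  sulphur-dioxide contribution → 0.4897 μm/a
  chloride contribution → 1.069 μm/a
  total first-year rate 1.558 μm/a
ISO 9224: D(t) = r_corr · t^b with b = 0.667 (copper, B1)
  D(4) = 1.558 × 4^0.667 = 1.558 × 2.521 = 3.929 μm
  Mass loss = 3.929 μm × 8.96 g/cm³ = 35.2 g·m⁻²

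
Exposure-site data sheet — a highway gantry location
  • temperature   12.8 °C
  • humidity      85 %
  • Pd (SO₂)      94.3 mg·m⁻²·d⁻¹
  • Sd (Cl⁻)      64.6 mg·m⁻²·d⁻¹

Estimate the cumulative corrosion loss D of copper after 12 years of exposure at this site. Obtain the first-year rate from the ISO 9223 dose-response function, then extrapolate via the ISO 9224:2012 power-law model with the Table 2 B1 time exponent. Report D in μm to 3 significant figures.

D(12) = 17.5 μm

copper: f(T) = -0.080·(T−10) [T>10 °C] = -0.2240
  Pd branch = 0.0053·Pd^0.26·e^(0.059·RH+f) = 2.081 μm/a
  Cl⁻ term: 0.01025·64.6^0.27·exp(0.036·85+0.049·12.8) = 1.261
  sum: 2.081 + 1.261 → r_corr = 3.343 μm/a
Long-term exponent b (ISO 9224 Table 2, B1) = 0.667
  D(12) = 3.343 × 12^0.667 = 3.343 × 5.246 = 17.54 μm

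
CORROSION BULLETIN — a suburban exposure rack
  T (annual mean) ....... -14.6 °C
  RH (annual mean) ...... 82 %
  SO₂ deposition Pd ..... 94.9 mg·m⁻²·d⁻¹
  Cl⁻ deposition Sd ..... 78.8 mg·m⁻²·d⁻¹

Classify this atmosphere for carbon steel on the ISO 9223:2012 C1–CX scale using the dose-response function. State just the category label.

carbon steel: T≤10 °C ⇒ hinge +0.150·(-14.6−10) = -3.6900
  Pd branch = 1.77·Pd^0.52·e^(0.02·RH+f) = 2.431 μm/a
  Cl⁻ term: 0.102·78.8^0.62·exp(0.033·82+0.04·-14.6) = 12.76
  r_corr = 2.431 + 12.76 = 15.2 μm/a
15.2 μm/a falls in (1.3, 25] for carbon steel → category C2

C2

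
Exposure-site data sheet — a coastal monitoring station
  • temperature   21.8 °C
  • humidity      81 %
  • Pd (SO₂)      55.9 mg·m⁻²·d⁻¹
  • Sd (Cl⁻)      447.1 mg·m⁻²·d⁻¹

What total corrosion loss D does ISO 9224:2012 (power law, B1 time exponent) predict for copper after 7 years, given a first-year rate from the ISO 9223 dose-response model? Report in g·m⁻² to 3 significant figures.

copper: temperature factor f = -0.080·(11.8) = -0.9440
  sulphur-dioxide contribution → 0.6984 μm/a
  chloride contribution → 2.862 μm/a
  total first-year rate 3.56 μm/a
Power-law: D(7) = r_corr · 7^0.667
  D(7) = 3.56 × 7^0.667 = 3.56 × 3.662 = 13.04 μm
  Mass loss = 13.04 μm × 8.96 g/cm³ = 116.8 g·m⁻²

D(7) = 117 g·m⁻²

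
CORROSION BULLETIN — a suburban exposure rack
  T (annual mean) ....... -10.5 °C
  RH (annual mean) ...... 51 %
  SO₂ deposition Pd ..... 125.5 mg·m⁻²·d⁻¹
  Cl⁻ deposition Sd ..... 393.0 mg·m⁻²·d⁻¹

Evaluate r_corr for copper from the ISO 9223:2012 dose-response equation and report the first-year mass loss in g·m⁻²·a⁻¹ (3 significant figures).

copper: f(T) = +0.126·(T−10) [T≤10 °C] = -2.5830
  sulphur-dioxide contribution → 0.02851 μm/a
  chloride contribution → 0.1928 μm/a
  total first-year rate 0.2213 μm/a
Convert to mass loss: 0.2213 μm/a × 8.96 g/cm³ = 1.983 g·m⁻²·a⁻¹

r_corr = 1.98 g·m⁻²·a⁻¹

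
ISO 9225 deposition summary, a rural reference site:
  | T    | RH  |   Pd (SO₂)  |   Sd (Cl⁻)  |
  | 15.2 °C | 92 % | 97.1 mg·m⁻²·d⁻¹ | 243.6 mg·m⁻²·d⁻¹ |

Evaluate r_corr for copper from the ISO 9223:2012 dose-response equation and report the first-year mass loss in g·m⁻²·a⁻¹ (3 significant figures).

copper: temperature factor f = -0.080·(5.2) = -0.4160
  SO₂ term: 0.0053·97.1^0.26·exp(0.059·92-0.4160) = 2.616
  Sd branch = 0.01025·Sd^0.27·e^(0.036·RH+0.049·T) = 2.612 μm/a
  sum: 2.616 + 2.612 → r_corr = 5.228 μm/a
Convert to mass loss: 5.228 μm/a × 8.96 g/cm³ = 46.84 g·m⁻²·a⁻¹

r_corr = 46.8 g·m⁻²·a⁻¹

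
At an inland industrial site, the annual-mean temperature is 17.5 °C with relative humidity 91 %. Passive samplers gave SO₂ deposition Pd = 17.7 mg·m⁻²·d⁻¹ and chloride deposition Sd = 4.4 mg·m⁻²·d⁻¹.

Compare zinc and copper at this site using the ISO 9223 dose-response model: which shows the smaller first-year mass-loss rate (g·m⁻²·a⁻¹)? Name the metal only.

zinc

zinc: temperature factor f = -0.071·(7.5) = -0.5325
  sulphur-dioxide contribution → 1.764 μm/a
  chloride contribution → 0.3732 μm/a
  total first-year rate 2.137 μm/a
  mass loss = 2.137 μm/a × 7.14 g/cm³ = 15.26 g·m⁻²·a⁻¹
copper: f(T) = -0.080·(T−10) [T>10 °C] = -0.6000
  sulphur-dioxide contribution → 1.318 μm/a
  chloride contribution → 0.9541 μm/a
  ⇒ r_corr(copper) = 2.272 μm/a
  mass loss = 2.272 μm/a × 8.96 g/cm³ = 20.36 g·m⁻²·a⁻¹
Ordering by g·m⁻²·a⁻¹: copper (20.4) > zinc (15.3)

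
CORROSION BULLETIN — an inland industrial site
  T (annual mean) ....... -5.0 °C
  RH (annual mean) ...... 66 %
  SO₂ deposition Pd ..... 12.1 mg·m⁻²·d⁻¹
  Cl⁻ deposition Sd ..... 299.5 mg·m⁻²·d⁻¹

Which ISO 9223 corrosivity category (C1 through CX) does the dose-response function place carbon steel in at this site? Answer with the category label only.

carbon steel: T≤10 °C ⇒ hinge +0.150·(-5.0−10) = -2.2500
  sulphur-dioxide contribution → 2.553 μm/a
  chloride contribution → 25.29 μm/a
  total first-year rate 27.85 μm/a
27.8 μm/a falls in (25, 50] for carbon steel → category C3

C3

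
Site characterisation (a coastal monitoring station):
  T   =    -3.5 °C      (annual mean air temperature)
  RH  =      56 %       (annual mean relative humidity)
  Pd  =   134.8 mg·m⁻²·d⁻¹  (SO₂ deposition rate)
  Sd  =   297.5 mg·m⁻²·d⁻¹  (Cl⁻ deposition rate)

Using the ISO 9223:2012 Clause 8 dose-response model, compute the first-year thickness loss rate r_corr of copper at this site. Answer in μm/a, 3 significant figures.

r_corr = 0.396 μm/a

copper: f(T) = +0.126·(T−10) [T≤10 °C] = -1.7010
  Pd branch = 0.0053·Pd^0.26·e^(0.059·RH+f) = 0.09423 μm/a
  Cl⁻ term: 0.01025·297.5^0.27·exp(0.036·56+0.049·-3.5) = 0.3017
  sum: 0.09423 + 0.3017 → r_corr = 0.396 μm/a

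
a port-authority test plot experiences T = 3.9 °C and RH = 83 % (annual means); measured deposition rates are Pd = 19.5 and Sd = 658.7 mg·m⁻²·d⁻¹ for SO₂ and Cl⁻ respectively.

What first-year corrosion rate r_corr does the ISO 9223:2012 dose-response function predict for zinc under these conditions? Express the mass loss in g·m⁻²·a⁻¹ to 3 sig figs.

r_corr = 26.0 g·m⁻²·a⁻¹

zinc: f(T) = +0.038·(T−10) [T≤10 °C] = -0.2318
  SO₂ term: 0.0129·19.5^0.44·exp(0.046·83-0.2318) = 1.721
  Cl⁻ term: 0.0175·658.7^0.57·exp(0.008·83+0.085·3.9) = 1.914
  sum: 1.721 + 1.914 → r_corr = 3.635 μm/a
Convert to mass loss: 3.635 μm/a × 7.14 g/cm³ = 25.95 g·m⁻²·a⁻¹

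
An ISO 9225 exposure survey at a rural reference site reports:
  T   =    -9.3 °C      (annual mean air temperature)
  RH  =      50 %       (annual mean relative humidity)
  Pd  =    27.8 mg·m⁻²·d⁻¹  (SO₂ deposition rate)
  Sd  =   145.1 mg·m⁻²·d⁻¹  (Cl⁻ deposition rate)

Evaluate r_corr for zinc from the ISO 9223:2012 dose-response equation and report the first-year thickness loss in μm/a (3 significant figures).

zinc: T≤10 °C ⇒ hinge +0.038·(-9.3−10) = -0.7334
  SO₂ term: 0.0129·27.8^0.44·exp(0.046·50-0.7334) = 0.2669
  Sd branch = 0.0175·Sd^0.57·e^(0.008·RH+0.085·T) = 0.2021 μm/a
  r_corr = 0.2669 + 0.2021 = 0.469 μm/a

r_corr = 0.469 μm/a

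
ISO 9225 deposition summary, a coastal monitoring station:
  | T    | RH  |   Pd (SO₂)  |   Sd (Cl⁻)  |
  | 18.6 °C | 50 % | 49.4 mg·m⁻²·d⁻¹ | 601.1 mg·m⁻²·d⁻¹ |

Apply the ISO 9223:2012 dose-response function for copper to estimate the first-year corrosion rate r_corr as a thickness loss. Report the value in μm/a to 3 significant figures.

r_corr = 1.01 μm/a

copper: T>10 °C ⇒ hinge -0.080·(18.6−10) = -0.6880
  sulphur-dioxide contribution → 0.1403 μm/a
  chloride contribution → 0.8681 μm/a
  total first-year rate 1.008 μm/a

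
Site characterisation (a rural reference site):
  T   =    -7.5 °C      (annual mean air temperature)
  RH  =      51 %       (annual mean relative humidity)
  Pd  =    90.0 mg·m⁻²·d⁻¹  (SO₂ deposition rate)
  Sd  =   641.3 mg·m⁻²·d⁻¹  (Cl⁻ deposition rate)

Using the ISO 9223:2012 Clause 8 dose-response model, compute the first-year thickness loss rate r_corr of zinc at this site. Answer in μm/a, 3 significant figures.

zinc: f(T) = +0.038·(T−10) [T≤10 °C] = -0.6650
  SO₂ term: 0.0129·90.0^0.44·exp(0.046·51-0.6650) = 0.5018
  Cl⁻ term: 0.0175·641.3^0.57·exp(0.008·51+0.085·-7.5) = 0.5539
  r_corr = 0.5018 + 0.5539 = 1.056 μm/a

r_corr = 1.06 μm/a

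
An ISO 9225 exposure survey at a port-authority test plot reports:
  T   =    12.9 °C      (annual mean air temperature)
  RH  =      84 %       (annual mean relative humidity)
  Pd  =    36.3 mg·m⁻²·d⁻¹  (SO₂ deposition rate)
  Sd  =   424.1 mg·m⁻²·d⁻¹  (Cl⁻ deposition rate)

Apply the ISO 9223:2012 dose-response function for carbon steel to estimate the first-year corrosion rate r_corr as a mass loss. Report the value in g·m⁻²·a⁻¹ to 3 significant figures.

r_corr = 1.33e+03 g·m⁻²·a⁻¹

carbon steel: T>10 °C ⇒ hinge -0.054·(12.9−10) = -0.1566
  sulphur-dioxide contribution → 52.57 μm/a
  chloride contribution → 116.3 μm/a
  total first-year rate 168.9 μm/a
Convert to mass loss: 168.9 μm/a × 7.85 g/cm³ = 1326 g·m⁻²·a⁻¹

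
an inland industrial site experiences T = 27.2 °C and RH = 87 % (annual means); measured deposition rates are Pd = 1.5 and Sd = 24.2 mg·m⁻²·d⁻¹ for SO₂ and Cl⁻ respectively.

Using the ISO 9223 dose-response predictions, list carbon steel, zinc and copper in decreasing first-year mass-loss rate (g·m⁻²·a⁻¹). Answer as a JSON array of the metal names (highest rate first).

["carbon steel", "copper", "zinc"]

carbon steel: T>10 °C ⇒ hinge -0.054·(27.2−10) = -0.9288
  Pd branch = 1.77·Pd^0.52·e^(0.02·RH+f) = 4.919 μm/a
  Sd branch = 0.102·Sd^0.62·e^(0.033·RH+0.04·T) = 38.54 μm/a
  sum: 4.919 + 38.54 → r_corr = 43.46 μm/a
  mass loss = 43.46 μm/a × 7.85 g/cm³ = 341.2 g·m⁻²·a⁻¹
zinc: T>10 °C ⇒ hinge -0.071·(27.2−10) = -1.2212
  Pd branch = 0.0129·Pd^0.44·e^(0.046·RH+f) = 0.2487 μm/a
  Sd branch = 0.0175·Sd^0.57·e^(0.008·RH+0.085·T) = 2.179 μm/a
  sum: 0.2487 + 2.179 → r_corr = 2.427 μm/a
  mass loss = 2.427 μm/a × 7.14 g/cm³ = 17.33 g·m⁻²·a⁻¹
copper: temperature factor f = -0.080·(17.2) = -1.3760
  SO₂ term: 0.0053·1.5^0.26·exp(0.059·87-1.3760) = 0.2522
  Sd branch = 0.01025·Sd^0.27·e^(0.036·RH+0.049·T) = 2.106 μm/a
  sum: 0.2522 + 2.106 → r_corr = 2.358 μm/a
  mass loss = 2.358 μm/a × 8.96 g/cm³ = 21.13 g·m⁻²·a⁻¹
Ordering by g·m⁻²·a⁻¹: carbon steel (341) > copper (21.1) > zinc (17.3)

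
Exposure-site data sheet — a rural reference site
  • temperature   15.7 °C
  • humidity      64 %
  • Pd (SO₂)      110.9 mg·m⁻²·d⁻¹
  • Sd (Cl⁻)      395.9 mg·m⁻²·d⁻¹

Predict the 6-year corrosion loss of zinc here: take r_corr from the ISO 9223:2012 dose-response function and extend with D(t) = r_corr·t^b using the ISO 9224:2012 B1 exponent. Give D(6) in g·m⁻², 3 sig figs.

zinc: T>10 °C ⇒ hinge -0.071·(15.7−10) = -0.4047
  SO₂ term: 0.0129·110.9^0.44·exp(0.046·64-0.4047) = 1.298
  Cl⁻ term: 0.0175·395.9^0.57·exp(0.008·64+0.085·15.7) = 3.354
  r_corr = 1.298 + 3.354 = 4.652 μm/a
Long-term exponent b (ISO 9224 Table 2, B1) = 0.813
  D(6) = 4.652 × 6^0.813 = 4.652 × 4.292 = 19.96 μm
  Mass loss = 19.96 μm × 7.14 g/cm³ = 142.5 g·m⁻²

D(6) = 143 g·m⁻²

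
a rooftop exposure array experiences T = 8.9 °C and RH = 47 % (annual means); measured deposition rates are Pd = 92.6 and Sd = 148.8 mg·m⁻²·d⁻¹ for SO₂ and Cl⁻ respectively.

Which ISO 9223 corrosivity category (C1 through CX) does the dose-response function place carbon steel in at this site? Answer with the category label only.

carbon steel: T≤10 °C ⇒ hinge +0.150·(8.9−10) = -0.1650
  SO₂ term: 1.77·92.6^0.52·exp(0.02·47-0.1650) = 40.48
  Cl⁻ term: 0.102·148.8^0.62·exp(0.033·47+0.04·8.9) = 15.27
  sum: 40.48 + 15.27 → r_corr = 55.74 μm/a
Category bounds: 50…80 μm/a bracket r_corr ⇒ C4

C4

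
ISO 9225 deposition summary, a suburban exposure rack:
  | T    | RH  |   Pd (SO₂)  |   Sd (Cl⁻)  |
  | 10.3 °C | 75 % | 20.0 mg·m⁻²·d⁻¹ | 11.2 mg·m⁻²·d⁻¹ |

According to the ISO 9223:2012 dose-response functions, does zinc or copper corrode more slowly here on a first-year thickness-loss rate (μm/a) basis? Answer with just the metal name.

copper

zinc: temperature factor f = -0.071·(0.3) = -0.0213
  Pd branch = 0.0129·Pd^0.44·e^(0.046·RH+f) = 1.486 μm/a
  Sd branch = 0.0175·Sd^0.57·e^(0.008·RH+0.085·T) = 0.3033 μm/a
  sum: 1.486 + 0.3033 → r_corr = 1.79 μm/a
copper: temperature factor f = -0.080·(0.3) = -0.0240
  SO₂ term: 0.0053·20.0^0.26·exp(0.059·75-0.0240) = 0.9416
  Sd branch = 0.01025·Sd^0.27·e^(0.036·RH+0.049·T) = 0.4851 μm/a
  r_corr = 0.9416 + 0.4851 = 1.427 μm/a
Ordering by μm/a: zinc (1.79) > copper (1.43)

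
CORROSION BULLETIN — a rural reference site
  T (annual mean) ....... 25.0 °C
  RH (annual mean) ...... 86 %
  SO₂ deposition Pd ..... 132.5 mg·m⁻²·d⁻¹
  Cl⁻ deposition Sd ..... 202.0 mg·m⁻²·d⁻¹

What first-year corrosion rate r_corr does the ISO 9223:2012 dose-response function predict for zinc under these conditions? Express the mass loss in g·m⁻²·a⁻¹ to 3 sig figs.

zinc: f(T) = -0.071·(T−10) [T>10 °C] = -1.0650
  Pd branch = 0.0129·Pd^0.44·e^(0.046·RH+f) = 1.995 μm/a
  Cl⁻ term: 0.0175·202.0^0.57·exp(0.008·86+0.085·25.0) = 6.008
  r_corr = 1.995 + 6.008 = 8.003 μm/a
Convert to mass loss: 8.003 μm/a × 7.14 g/cm³ = 57.14 g·m⁻²·a⁻¹

r_corr = 57.1 g·m⁻²·a⁻¹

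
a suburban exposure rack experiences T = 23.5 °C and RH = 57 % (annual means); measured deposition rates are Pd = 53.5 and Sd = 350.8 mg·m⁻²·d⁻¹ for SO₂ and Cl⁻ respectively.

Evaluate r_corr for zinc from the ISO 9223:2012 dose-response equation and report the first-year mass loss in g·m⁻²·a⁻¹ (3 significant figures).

r_corr = 43.8 g·m⁻²·a⁻¹

zinc: f(T) = -0.071·(T−10) [T>10 °C] = -0.9585
  SO₂ term: 0.0129·53.5^0.44·exp(0.046·57-0.9585) = 0.3922
  Cl⁻ term: 0.0175·350.8^0.57·exp(0.008·57+0.085·23.5) = 5.745
  r_corr = 0.3922 + 5.745 = 6.137 μm/a
Convert to mass loss: 6.137 μm/a × 7.14 g/cm³ = 43.82 g·m⁻²·a⁻¹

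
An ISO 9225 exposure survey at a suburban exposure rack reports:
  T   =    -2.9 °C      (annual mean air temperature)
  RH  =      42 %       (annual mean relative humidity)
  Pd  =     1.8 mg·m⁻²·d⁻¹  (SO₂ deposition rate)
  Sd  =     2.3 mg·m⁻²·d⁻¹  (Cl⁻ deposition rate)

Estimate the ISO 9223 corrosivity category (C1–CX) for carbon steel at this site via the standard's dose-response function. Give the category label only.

carbon steel: f(T) = +0.150·(T−10) [T≤10 °C] = -1.9350
  SO₂ term: 1.77·1.8^0.52·exp(0.02·42-1.9350) = 0.8038
  Cl⁻ term: 0.102·2.3^0.62·exp(0.033·42+0.04·-2.9) = 0.6087
  sum: 0.8038 + 0.6087 → r_corr = 1.413 μm/a
ISO 9223 Table 2 (carbon steel): 1.3 < 1.41 ≤ 25 μm/a ⇒ C2

C2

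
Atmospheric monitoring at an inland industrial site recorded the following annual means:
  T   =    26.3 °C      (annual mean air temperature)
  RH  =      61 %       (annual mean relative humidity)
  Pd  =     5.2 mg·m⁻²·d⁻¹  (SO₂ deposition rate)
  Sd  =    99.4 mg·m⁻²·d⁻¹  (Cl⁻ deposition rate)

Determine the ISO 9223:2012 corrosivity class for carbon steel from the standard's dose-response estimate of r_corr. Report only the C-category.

carbon steel: T>10 °C ⇒ hinge -0.054·(26.3−10) = -0.8802
  Pd branch = 1.77·Pd^0.52·e^(0.02·RH+f) = 5.86 μm/a
  Sd branch = 0.102·Sd^0.62·e^(0.033·RH+0.04·T) = 37.85 μm/a
  sum: 5.86 + 37.85 → r_corr = 43.71 μm/a
ISO 9223 Table 2 (carbon steel): 25 < 43.7 ≤ 50 μm/a ⇒ C3

C3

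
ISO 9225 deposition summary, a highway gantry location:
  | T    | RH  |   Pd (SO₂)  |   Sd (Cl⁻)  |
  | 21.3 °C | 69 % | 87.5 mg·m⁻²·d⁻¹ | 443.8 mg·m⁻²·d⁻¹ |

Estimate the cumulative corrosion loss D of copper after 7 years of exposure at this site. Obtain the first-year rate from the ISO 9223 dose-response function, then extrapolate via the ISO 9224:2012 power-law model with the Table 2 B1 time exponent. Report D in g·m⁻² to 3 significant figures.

copper: f(T) = -0.080·(T−10) [T>10 °C] = -0.9040
  SO₂ term: 0.0053·87.5^0.26·exp(0.059·69-0.9040) = 0.4024
  Cl⁻ term: 0.01025·443.8^0.27·exp(0.036·69+0.049·21.3) = 1.809
  sum: 0.4024 + 1.809 → r_corr = 2.212 μm/a
Power-law: D(7) = r_corr · 7^0.667
  D(7) = 2.212 × 7^0.667 = 2.212 × 3.662 = 8.099 μm
  Mass loss = 8.099 μm × 8.96 g/cm³ = 72.56 g·m⁻²

D(7) = 72.6 g·m⁻²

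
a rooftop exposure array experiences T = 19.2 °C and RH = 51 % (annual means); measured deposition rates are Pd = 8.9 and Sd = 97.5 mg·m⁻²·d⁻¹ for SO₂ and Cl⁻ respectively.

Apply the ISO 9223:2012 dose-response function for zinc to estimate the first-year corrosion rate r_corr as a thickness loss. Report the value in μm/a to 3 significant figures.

r_corr = 2.01 μm/a

zinc: temperature factor f = -0.071·(9.2) = -0.6532
  Pd branch = 0.0129·Pd^0.44·e^(0.046·RH+f) = 0.1834 μm/a
  Sd branch = 0.0175·Sd^0.57·e^(0.008·RH+0.085·T) = 1.831 μm/a
  r_corr = 0.1834 + 1.831 = 2.015 μm/a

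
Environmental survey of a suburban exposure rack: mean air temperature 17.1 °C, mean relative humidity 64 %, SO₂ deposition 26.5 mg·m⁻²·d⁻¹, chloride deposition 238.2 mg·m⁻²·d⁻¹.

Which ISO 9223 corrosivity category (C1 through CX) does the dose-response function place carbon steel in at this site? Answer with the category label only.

carbon steel: f(T) = -0.054·(T−10) [T>10 °C] = -0.3834
  SO₂ term: 1.77·26.5^0.52·exp(0.02·64-0.3834) = 23.85
  Sd branch = 0.102·Sd^0.62·e^(0.033·RH+0.04·T) = 49.73 μm/a
  sum: 23.85 + 49.73 → r_corr = 73.57 μm/a
ISO 9223 Table 2 (carbon steel): 50 < 73.6 ≤ 80 μm/a ⇒ C4

C4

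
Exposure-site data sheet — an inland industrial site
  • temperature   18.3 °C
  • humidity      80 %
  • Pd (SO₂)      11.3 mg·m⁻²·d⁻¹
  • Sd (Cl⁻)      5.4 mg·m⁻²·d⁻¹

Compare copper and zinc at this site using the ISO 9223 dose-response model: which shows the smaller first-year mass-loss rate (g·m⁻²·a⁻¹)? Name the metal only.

copper: T>10 °C ⇒ hinge -0.080·(18.3−10) = -0.6640
  Pd branch = 0.0053·Pd^0.26·e^(0.059·RH+f) = 0.5749 μm/a
  Sd branch = 0.01025·Sd^0.27·e^(0.036·RH+0.049·T) = 0.7058 μm/a
  r_corr = 0.5749 + 0.7058 = 1.281 μm/a
  mass loss = 1.281 μm/a × 8.96 g/cm³ = 11.47 g·m⁻²·a⁻¹
zinc: f(T) = -0.071·(T−10) [T>10 °C] = -0.5893
  Pd branch = 0.0129·Pd^0.44·e^(0.046·RH+f) = 0.8246 μm/a
  Cl⁻ term: 0.0175·5.4^0.57·exp(0.008·80+0.085·18.3) = 0.4111
  sum: 0.8246 + 0.4111 → r_corr = 1.236 μm/a
  mass loss = 1.236 μm/a × 7.14 g/cm³ = 8.823 g·m⁻²·a⁻¹
Ordering by g·m⁻²·a⁻¹: copper (11.5) > zinc (8.82)

zinc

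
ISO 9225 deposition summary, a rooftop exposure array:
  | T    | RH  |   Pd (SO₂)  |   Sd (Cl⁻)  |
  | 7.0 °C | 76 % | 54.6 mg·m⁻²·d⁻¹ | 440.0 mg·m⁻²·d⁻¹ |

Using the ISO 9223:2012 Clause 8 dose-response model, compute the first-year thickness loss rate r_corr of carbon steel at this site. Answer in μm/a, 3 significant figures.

carbon steel: f(T) = +0.150·(T−10) [T≤10 °C] = -0.4500
  sulphur-dioxide contribution → 41.31 μm/a
  chloride contribution → 72.17 μm/a
  ⇒ r_corr(carbon steel) = 113.5 μm/a

r_corr = 113 μm/a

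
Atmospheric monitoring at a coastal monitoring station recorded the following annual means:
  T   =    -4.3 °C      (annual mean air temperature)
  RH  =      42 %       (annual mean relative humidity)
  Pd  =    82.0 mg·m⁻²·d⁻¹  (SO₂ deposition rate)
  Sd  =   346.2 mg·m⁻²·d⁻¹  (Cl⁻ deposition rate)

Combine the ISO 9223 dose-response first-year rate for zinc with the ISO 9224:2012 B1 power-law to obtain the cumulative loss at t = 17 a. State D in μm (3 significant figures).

D(17) = 8.36 μm

zinc: f(T) = +0.038·(T−10) [T≤10 °C] = -0.5434
  sulphur-dioxide contribution → 0.3595 μm/a
  chloride contribution → 0.476 μm/a
  total first-year rate 0.8356 μm/a
Long-term exponent b (ISO 9224 Table 2, B1) = 0.813
  D(17) = 0.8356 × 17^0.813 = 0.8356 × 10.01 = 8.362 μm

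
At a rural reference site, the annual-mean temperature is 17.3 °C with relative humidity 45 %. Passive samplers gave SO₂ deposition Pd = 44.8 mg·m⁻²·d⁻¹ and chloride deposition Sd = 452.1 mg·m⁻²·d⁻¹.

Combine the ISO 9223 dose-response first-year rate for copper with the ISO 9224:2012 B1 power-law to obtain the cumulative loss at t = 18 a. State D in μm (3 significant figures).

copper: T>10 °C ⇒ hinge -0.080·(17.3−10) = -0.5840
  Pd branch = 0.0053·Pd^0.26·e^(0.059·RH+f) = 0.113 μm/a
  Sd branch = 0.01025·Sd^0.27·e^(0.036·RH+0.049·T) = 0.63 μm/a
  r_corr = 0.113 + 0.63 = 0.743 μm/a
Power-law: D(18) = r_corr · 18^0.667
  D(18) = 0.743 × 18^0.667 = 0.743 × 6.875 = 5.108 μm

D(18) = 5.11 μm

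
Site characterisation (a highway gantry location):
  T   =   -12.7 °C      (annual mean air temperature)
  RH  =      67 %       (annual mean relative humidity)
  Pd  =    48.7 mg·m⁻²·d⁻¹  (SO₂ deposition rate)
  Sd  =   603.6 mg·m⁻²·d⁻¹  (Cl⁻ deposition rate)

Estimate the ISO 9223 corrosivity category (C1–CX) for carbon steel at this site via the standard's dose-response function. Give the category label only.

carbon steel: f(T) = +0.150·(T−10) [T≤10 °C] = -3.4050
  Pd branch = 1.77·Pd^0.52·e^(0.02·RH+f) = 1.693 μm/a
  Cl⁻ term: 0.102·603.6^0.62·exp(0.033·67+0.04·-12.7) = 29.67
  r_corr = 1.693 + 29.67 = 31.36 μm/a
Category bounds: 25…50 μm/a bracket r_corr ⇒ C3

C3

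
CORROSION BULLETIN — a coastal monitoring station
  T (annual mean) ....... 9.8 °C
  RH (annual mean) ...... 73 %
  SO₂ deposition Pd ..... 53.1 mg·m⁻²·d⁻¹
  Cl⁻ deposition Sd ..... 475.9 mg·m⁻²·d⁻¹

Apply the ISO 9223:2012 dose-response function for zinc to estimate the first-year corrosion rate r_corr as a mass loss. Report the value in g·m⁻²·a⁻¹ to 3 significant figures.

r_corr = 32.4 g·m⁻²·a⁻¹

zinc: temperature factor f = +0.038·(-0.2) = -0.0076
  Pd branch = 0.0129·Pd^0.44·e^(0.046·RH+f) = 2.112 μm/a
  Cl⁻ term: 0.0175·475.9^0.57·exp(0.008·73+0.085·9.8) = 2.424
  r_corr = 2.112 + 2.424 = 4.536 μm/a
Convert to mass loss: 4.536 μm/a × 7.14 g/cm³ = 32.39 g·m⁻²·a⁻¹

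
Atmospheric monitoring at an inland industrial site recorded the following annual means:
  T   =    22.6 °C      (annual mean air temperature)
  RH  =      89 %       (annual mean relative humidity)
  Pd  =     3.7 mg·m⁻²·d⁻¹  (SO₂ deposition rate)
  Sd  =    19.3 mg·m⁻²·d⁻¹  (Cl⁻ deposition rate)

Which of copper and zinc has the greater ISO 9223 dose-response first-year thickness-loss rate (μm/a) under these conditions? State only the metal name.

copper: T>10 °C ⇒ hinge -0.080·(22.6−10) = -1.0080
  sulphur-dioxide contribution → 0.5185 μm/a
  chloride contribution → 1.699 μm/a
  ⇒ r_corr(copper) = 2.218 μm/a
zinc: temperature factor f = -0.071·(12.6) = -0.8946
  sulphur-dioxide contribution → 0.5624 μm/a
  chloride contribution → 1.316 μm/a
  total first-year rate 1.879 μm/a
Ordering by μm/a: copper (2.22) > zinc (1.88)

copper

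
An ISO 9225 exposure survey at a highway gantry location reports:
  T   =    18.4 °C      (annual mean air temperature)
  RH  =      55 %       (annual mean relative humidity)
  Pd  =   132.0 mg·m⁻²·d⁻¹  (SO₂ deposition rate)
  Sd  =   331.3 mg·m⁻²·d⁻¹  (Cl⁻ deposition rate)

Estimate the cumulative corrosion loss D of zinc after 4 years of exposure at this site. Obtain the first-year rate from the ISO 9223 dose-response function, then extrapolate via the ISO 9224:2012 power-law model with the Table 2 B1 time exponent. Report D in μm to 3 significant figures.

zinc: temperature factor f = -0.071·(8.4) = -0.5964
  sulphur-dioxide contribution → 0.7645 μm/a
  chloride contribution → 3.547 μm/a
  ⇒ r_corr(zinc) = 4.312 μm/a
ISO 9224: D(t) = r_corr · t^b with b = 0.813 (zinc, B1)
  D(4) = 4.312 × 4^0.813 = 4.312 × 3.087 = 13.31 μm

D(4) = 13.3 μm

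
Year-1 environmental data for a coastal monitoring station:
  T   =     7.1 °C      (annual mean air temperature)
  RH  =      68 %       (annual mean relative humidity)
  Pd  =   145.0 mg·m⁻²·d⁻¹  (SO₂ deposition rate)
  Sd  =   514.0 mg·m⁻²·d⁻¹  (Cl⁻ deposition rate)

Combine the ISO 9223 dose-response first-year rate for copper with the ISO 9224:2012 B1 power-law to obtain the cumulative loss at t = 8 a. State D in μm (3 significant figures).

copper: temperature factor f = +0.126·(-2.9) = -0.3654
  Pd branch = 0.0053·Pd^0.26·e^(0.059·RH+f) = 0.7412 μm/a
  Sd branch = 0.01025·Sd^0.27·e^(0.036·RH+0.049·T) = 0.9056 μm/a
  r_corr = 0.7412 + 0.9056 = 1.647 μm/a
Long-term exponent b (ISO 9224 Table 2, B1) = 0.667
  D(8) = 1.647 × 8^0.667 = 1.647 × 4.003 = 6.592 μm

D(8) = 6.59 μm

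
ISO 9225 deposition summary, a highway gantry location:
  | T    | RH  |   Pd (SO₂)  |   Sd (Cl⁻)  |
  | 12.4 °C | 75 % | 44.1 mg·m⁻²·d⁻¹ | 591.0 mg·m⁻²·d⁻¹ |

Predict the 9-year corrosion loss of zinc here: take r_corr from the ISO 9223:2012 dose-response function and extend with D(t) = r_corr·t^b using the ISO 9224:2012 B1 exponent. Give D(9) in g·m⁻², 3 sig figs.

D(9) = 225 g·m⁻²

zinc: T>10 °C ⇒ hinge -0.071·(12.4−10) = -0.1704
  SO₂ term: 0.0129·44.1^0.44·exp(0.046·75-0.1704) = 1.813
  Sd branch = 0.0175·Sd^0.57·e^(0.008·RH+0.085·T) = 3.477 μm/a
  r_corr = 1.813 + 3.477 = 5.29 μm/a
ISO 9224: D(t) = r_corr · t^b with b = 0.813 (zinc, B1)
  D(9) = 5.29 × 9^0.813 = 5.29 × 5.968 = 31.57 μm
  Mass loss = 31.57 μm × 7.14 g/cm³ = 225.4 g·m⁻²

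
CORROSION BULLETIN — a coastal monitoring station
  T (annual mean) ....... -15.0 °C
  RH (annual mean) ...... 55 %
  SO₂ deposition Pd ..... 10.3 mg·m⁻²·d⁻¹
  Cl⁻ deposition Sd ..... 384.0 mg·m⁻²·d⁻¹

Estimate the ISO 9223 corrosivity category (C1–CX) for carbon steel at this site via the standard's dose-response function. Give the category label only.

C2

carbon steel: temperature factor f = +0.150·(-25.0) = -3.7500
  sulphur-dioxide contribution → 0.4205 μm/a
  chloride contribution → 13.76 μm/a
  ⇒ r_corr(carbon steel) = 14.18 μm/a
14.2 μm/a falls in (1.3, 25] for carbon steel → category C2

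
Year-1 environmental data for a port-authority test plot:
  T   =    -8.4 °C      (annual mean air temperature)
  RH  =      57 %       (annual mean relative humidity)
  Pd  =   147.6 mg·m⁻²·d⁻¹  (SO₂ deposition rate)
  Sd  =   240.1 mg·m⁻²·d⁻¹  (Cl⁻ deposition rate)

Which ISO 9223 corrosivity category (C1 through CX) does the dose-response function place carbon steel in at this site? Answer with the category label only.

carbon steel: f(T) = +0.150·(T−10) [T≤10 °C] = -2.7600
  SO₂ term: 1.77·147.6^0.52·exp(0.02·57-2.7600) = 4.703
  Cl⁻ term: 0.102·240.1^0.62·exp(0.033·57+0.04·-8.4) = 14.3
  r_corr = 4.703 + 14.3 = 19.01 μm/a
Category bounds: 1.3…25 μm/a bracket r_corr ⇒ C2

C2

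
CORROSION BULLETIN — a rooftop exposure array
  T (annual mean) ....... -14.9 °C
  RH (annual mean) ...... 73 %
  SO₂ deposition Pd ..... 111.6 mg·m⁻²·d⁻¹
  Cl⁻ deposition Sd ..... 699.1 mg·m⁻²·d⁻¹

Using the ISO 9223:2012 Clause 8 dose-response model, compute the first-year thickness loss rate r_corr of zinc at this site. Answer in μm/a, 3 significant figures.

zinc: f(T) = +0.038·(T−10) [T≤10 °C] = -0.9462
  Pd branch = 0.0129·Pd^0.44·e^(0.046·RH+f) = 1.145 μm/a
  Sd branch = 0.0175·Sd^0.57·e^(0.008·RH+0.085·T) = 0.3698 μm/a
  r_corr = 1.145 + 0.3698 = 1.515 μm/a

r_corr = 1.52 μm/a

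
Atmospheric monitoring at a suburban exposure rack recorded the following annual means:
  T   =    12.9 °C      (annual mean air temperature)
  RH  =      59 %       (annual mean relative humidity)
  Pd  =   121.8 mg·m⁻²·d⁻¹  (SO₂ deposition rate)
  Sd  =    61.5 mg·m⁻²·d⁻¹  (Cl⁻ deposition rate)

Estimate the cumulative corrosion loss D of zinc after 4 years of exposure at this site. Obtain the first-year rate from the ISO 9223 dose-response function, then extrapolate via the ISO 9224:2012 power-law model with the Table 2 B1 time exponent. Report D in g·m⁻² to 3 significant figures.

D(4) = 48.3 g·m⁻²

zinc: f(T) = -0.071·(T−10) [T>10 °C] = -0.2059
  SO₂ term: 0.0129·121.8^0.44·exp(0.046·59-0.2059) = 1.311
  Sd branch = 0.0175·Sd^0.57·e^(0.008·RH+0.085·T) = 0.8788 μm/a
  sum: 1.311 + 0.8788 → r_corr = 2.19 μm/a
Power-law: D(4) = r_corr · 4^0.813
  D(4) = 2.19 × 4^0.813 = 2.19 × 3.087 = 6.758 μm
  Mass loss = 6.758 μm × 7.14 g/cm³ = 48.25 g·m⁻²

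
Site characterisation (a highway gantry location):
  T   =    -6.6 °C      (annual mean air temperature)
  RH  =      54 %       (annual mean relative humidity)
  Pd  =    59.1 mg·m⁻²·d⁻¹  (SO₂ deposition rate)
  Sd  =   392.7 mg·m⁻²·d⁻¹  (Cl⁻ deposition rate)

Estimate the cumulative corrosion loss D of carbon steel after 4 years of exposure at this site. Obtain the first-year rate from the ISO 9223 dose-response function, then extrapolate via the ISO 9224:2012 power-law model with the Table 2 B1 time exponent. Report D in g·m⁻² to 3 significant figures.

D(4) = 365 g·m⁻²

carbon steel: f(T) = +0.150·(T−10) [T≤10 °C] = -2.4900
  Pd branch = 1.77·Pd^0.52·e^(0.02·RH+f) = 3.604 μm/a
  Sd branch = 0.102·Sd^0.62·e^(0.033·RH+0.04·T) = 18.89 μm/a
  r_corr = 3.604 + 18.89 = 22.49 μm/a
Power-law: D(4) = r_corr · 4^0.523
  D(4) = 22.49 × 4^0.523 = 22.49 × 2.065 = 46.44 μm
  Mass loss = 46.44 μm × 7.85 g/cm³ = 364.6 g·m⁻²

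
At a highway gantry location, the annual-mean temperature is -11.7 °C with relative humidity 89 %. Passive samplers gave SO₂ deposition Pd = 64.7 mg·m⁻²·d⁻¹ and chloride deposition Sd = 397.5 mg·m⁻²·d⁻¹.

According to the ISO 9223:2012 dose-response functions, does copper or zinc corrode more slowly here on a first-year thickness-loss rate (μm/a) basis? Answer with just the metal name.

copper

copper: f(T) = +0.126·(T−10) [T≤10 °C] = -2.7342
  Pd branch = 0.0053·Pd^0.26·e^(0.059·RH+f) = 0.1942 μm/a
  Sd branch = 0.01025·Sd^0.27·e^(0.036·RH+0.049·T) = 0.7162 μm/a
  sum: 0.1942 + 0.7162 → r_corr = 0.9104 μm/a
zinc: temperature factor f = +0.038·(-21.7) = -0.8246
  SO₂ term: 0.0129·64.7^0.44·exp(0.046·89-0.8246) = 2.125
  Cl⁻ term: 0.0175·397.5^0.57·exp(0.008·89+0.085·-11.7) = 0.3999
  r_corr = 2.125 + 0.3999 = 2.524 μm/a
Ordering by μm/a: zinc (2.52) > copper (0.91)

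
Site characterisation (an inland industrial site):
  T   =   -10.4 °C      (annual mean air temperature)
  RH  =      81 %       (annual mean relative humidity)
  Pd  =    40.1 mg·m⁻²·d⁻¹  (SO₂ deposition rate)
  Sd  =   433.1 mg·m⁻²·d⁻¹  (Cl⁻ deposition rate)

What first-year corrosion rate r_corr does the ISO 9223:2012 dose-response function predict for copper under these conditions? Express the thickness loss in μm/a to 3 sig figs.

copper: temperature factor f = +0.126·(-20.4) = -2.5704
  sulphur-dioxide contribution → 0.126 μm/a
  chloride contribution → 0.5857 μm/a
  ⇒ r_corr(copper) = 0.7117 μm/a

r_corr = 0.712 μm/a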